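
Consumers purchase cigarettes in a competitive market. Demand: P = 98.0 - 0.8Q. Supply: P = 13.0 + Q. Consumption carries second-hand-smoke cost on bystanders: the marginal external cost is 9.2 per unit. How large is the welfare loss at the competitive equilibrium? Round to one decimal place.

DWL = 23.5

Market equilibrium (private): 13.0 + Q = 98.0 - 0.8Q → Q_m = 47.2222.
Social marginal benefit = demand − MEC = 88.8 - 0.8Q.
Set SMB = MC: 88.8 - 0.8Q = 13.0 + Q → Q* = 42.1111.
The welfare-loss triangle has base |Q_m − Q*| and height MEC(Q_m) (the vertical gap between SMB and MC is zero at Q* and MEC at Q_m).
DWL = ½ × 5.1111 × 9.2000 = 23.5111.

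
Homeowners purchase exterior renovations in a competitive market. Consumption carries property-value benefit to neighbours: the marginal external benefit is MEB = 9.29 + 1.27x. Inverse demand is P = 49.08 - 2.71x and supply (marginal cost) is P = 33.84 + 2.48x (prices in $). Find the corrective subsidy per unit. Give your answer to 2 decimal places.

Social marginal benefit = demand + MEB = 58.37 - 1.44x.
Set SMB = MC: 58.37 - 1.44x = 33.84 + 2.48x → x* = 6.2577.
The Pigouvian subsidy equals MEB at x*: 9.29 + 1.27×6.2577 = 17.2373.

subsidy = $17.24 per unit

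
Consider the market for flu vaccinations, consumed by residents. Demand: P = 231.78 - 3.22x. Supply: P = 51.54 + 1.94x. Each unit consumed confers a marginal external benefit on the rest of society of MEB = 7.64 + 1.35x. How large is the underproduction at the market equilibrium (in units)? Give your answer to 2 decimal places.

Market equilibrium (private): 51.54 + 1.94x = 231.78 - 3.22x → x_m = 34.9302.
Social marginal benefit = demand + MEB = 239.42 - 1.87x.
Set SMB = MC: 239.42 - 1.87x = 51.54 + 1.94x → x* = 49.3123.
Gap = |34.9302 − 49.3123| = 14.3821.

14.38 units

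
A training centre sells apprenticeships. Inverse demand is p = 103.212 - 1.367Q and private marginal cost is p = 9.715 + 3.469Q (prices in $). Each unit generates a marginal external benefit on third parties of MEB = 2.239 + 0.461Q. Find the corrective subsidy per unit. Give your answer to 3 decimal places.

subsidy = $12.327 per unit

Social marginal cost = private MC − MEB = 7.476 + 3.008Q.
Set SMC = demand: 7.476 + 3.008Q = 103.212 - 1.367Q → Q* = 21.8825.
The Pigouvian subsidy equals MEB at Q*: 2.239 + 0.461×21.8825 = 12.3268.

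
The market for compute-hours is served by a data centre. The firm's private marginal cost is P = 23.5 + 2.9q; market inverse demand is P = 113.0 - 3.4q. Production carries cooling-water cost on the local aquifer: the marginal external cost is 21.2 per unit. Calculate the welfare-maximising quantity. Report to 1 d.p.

Social marginal cost = private MC + MEC = 44.7 + 2.9q.
Set SMC = demand: 44.7 + 2.9q = 113.0 - 3.4q → q* = 10.8413.

q* = 10.8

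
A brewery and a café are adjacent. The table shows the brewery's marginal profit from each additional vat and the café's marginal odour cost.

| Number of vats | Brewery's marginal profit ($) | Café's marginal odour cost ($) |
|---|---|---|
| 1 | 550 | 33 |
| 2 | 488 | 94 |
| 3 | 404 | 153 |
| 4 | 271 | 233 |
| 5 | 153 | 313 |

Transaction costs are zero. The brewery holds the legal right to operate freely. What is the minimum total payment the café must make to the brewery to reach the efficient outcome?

$153

Left alone the brewery would choose level 5 (marginal profit stays positive).
Efficient level: k* = 4 (marginal profit ≥ marginal odour cost through 4).
The café must at least cover the brewery's forgone profit from cutting 5→4: 153 = 153.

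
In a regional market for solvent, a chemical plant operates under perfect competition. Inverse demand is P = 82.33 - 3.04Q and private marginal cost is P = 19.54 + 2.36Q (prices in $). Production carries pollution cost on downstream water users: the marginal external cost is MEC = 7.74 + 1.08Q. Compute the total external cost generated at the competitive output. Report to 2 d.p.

$163.01

Market equilibrium (private): 19.54 + 2.36Q = 82.33 - 3.04Q → Q_m = 11.6278.
Total external cost = ∫₀^{Q_m} (7.74 + 1.08Q) dQ = 7.74×11.6278 + ½×1.08×11.6278² = 163.0103.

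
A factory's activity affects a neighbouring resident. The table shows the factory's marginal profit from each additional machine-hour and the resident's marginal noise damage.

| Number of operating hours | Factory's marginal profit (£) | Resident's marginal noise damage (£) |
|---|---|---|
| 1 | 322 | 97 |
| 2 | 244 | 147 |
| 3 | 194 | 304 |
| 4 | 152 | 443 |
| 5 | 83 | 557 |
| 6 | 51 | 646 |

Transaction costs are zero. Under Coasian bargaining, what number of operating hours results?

Bargaining reaches the level where marginal profit last exceeds marginal noise damage.
That holds through level 2 (244 ≥ 147) but not at 3 (194 < 304).

2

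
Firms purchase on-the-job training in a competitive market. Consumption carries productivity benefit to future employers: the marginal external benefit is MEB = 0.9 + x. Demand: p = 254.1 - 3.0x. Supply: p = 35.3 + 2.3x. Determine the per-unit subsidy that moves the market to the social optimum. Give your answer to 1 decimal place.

subsidy = 52.0 per unit

Social marginal benefit = demand + MEB = 255.0 - 2.0x.
Set SMB = MC: 255.0 - 2.0x = 35.3 + 2.3x → x* = 51.0930.
The Pigouvian subsidy equals MEB at x*: 0.9 + 1.0×51.0930 = 51.9930.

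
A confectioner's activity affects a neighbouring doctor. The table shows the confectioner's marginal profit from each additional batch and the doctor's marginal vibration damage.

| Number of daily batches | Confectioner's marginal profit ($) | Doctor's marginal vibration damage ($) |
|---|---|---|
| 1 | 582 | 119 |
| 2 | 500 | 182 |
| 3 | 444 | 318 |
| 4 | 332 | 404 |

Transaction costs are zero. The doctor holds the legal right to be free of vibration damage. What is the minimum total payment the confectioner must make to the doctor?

$619

Efficient level: marginal profit ≥ marginal vibration damage through level 3, so k* = 3.
With the doctor holding the right, the confectioner must at least compensate total damage at k*: 119 + 182 + 318 = 619.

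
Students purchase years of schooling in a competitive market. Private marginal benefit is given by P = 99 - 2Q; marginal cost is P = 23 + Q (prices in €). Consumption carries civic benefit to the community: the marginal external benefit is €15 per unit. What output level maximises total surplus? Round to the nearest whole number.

Q* = 30

Social marginal benefit = demand + MEB = 114 - 2Q.
Set SMB = MC: 114 - 2Q = 23 + Q → Q* = 30.3333.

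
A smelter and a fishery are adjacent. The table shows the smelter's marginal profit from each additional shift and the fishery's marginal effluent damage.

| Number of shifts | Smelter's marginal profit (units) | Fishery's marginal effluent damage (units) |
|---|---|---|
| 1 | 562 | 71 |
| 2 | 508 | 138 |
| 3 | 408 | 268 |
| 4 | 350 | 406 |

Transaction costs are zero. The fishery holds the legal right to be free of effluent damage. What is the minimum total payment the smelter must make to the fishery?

477

Efficient level: marginal profit ≥ marginal effluent damage through level 3, so k* = 3.
With the fishery holding the right, the smelter must at least compensate total damage at k*: 71 + 138 + 268 = 477.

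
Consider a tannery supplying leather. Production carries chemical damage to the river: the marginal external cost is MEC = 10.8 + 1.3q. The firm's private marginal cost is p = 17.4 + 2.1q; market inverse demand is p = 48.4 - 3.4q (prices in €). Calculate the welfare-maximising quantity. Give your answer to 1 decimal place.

q* = 3.0

Social marginal cost = private MC + MEC = 28.2 + 3.4q.
Set SMC = demand: 28.2 + 3.4q = 48.4 - 3.4q → q* = 2.9706.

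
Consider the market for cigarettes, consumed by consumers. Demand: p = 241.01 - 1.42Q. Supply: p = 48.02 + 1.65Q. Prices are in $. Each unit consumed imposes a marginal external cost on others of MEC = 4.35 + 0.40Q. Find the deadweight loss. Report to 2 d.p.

Market equilibrium (private): 48.02 + 1.65Q = 241.01 - 1.42Q → Q_m = 62.8632.
Social marginal benefit = demand − MEC = 236.66 - 1.82Q.
Set SMB = MC: 236.66 - 1.82Q = 48.02 + 1.65Q → Q* = 54.3631.
Height of the DWL triangle at Q_m is MC(Q_m) − SMB(Q_m) = MEC(Q_m) = 29.4953.
DWL = ½ × 8.5001 × 29.4953 = 125.3565.

DWL = $125.36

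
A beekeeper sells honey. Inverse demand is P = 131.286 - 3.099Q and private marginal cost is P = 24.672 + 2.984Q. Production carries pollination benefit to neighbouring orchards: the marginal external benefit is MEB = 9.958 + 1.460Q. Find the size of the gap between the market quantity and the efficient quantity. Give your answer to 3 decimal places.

7.689 units

Market equilibrium (private): 24.672 + 2.984Q = 131.286 - 3.099Q → Q_m = 17.5265.
Social marginal cost = private MC − MEB = 14.714 + 1.524Q.
Set SMC = demand: 14.714 + 1.524Q = 131.286 - 3.099Q → Q* = 25.2157.
Gap = |17.5265 − 25.2157| = 7.6892.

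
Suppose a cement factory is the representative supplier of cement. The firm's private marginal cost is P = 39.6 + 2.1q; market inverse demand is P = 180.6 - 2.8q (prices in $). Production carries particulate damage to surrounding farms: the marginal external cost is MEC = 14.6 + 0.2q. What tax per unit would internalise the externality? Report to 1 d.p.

tax = $19.6 per unit

Social marginal cost = private MC + MEC = 54.2 + 2.3q.
Set SMC = demand: 54.2 + 2.3q = 180.6 - 2.8q → q* = 24.7843.
The Pigouvian tax equals MEC at q*: 14.6 + 0.2×24.7843 = 19.5569.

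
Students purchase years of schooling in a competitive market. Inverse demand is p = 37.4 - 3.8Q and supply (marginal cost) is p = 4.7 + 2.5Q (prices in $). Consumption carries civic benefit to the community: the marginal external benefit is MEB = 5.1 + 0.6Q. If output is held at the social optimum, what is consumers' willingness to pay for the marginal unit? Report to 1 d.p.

Social marginal benefit = demand + MEB = 42.5 - 3.2Q.
Set SMB = MC: 42.5 - 3.2Q = 4.7 + 2.5Q → Q* = 6.6316.
Consumer price on the demand curve at Q*: 37.4 − 3.8×6.6316 = 12.1999.

P = $12.2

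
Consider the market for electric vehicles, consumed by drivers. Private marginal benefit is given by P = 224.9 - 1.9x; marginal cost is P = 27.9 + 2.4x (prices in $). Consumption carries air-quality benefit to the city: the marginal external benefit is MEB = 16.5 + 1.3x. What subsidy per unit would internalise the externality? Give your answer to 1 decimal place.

Social marginal benefit = demand + MEB = 241.4 - 0.6x.
Set SMB = MC: 241.4 - 0.6x = 27.9 + 2.4x → x* = 71.1667.
The Pigouvian subsidy equals MEB at x*: 16.5 + 1.3×71.1667 = 109.0167.

subsidy = $109.0 per unit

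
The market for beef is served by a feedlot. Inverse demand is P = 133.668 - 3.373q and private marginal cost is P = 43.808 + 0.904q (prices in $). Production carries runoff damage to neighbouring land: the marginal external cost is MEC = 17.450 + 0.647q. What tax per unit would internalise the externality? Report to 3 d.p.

Social marginal cost = private MC + MEC = 61.258 + 1.551q.
Set SMC = demand: 61.258 + 1.551q = 133.668 - 3.373q → q* = 14.7055.
The Pigouvian tax equals MEC at q*: 17.450 + 0.647×14.7055 = 26.9645.

tax = $26.964 per unit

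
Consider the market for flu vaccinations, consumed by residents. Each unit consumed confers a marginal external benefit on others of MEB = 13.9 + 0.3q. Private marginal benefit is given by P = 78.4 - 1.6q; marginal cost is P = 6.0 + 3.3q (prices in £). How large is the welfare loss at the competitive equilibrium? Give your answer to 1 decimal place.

Market equilibrium (private): 6.0 + 3.3q = 78.4 - 1.6q → q_m = 14.7755.
Social marginal benefit = demand + MEB = 92.3 - 1.3q.
Set SMB = MC: 92.3 - 1.3q = 6.0 + 3.3q → q* = 18.7609.
Between q* and q_m the wedge SMB − MC runs linearly from 0 to MEB(q_m), so the loss is a triangle.
DWL = ½ × 3.9854 × 18.3327 = 36.5316.

DWL = £36.5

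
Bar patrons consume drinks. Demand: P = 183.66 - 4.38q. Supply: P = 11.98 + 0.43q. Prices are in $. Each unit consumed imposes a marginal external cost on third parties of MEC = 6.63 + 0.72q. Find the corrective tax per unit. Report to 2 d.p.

Social marginal benefit = demand − MEC = 177.03 - 5.10q.
Set SMB = MC: 177.03 - 5.10q = 11.98 + 0.43q → q* = 29.8463.
The Pigouvian tax equals MEC at q*: 6.63 + 0.72×29.8463 = 28.1193.

tax = $28.12 per unit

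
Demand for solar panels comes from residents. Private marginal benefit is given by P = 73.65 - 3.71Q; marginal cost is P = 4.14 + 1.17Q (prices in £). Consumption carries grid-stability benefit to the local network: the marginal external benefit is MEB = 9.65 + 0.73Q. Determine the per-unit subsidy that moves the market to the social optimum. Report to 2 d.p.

subsidy = £23.57 per unit

Social marginal benefit = demand + MEB = 83.30 - 2.98Q.
Set SMB = MC: 83.30 - 2.98Q = 4.14 + 1.17Q → Q* = 19.0747.
The Pigouvian subsidy equals MEB at Q*: 9.65 + 0.73×19.0747 = 23.5745.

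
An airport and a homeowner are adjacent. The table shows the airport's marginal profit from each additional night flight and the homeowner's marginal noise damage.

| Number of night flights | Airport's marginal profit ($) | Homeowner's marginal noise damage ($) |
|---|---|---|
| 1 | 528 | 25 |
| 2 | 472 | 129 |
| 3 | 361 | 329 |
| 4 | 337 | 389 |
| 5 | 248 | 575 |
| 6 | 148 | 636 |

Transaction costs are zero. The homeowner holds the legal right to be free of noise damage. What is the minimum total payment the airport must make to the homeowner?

$483

Efficient level: marginal profit ≥ marginal noise damage through level 3, so k* = 3.
With the homeowner holding the right, the airport must at least compensate total damage at k*: 25 + 129 + 329 = 483.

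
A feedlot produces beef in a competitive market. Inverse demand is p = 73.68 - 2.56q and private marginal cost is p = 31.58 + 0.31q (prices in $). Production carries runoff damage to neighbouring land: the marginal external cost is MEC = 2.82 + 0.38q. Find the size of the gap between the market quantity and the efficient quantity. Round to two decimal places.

Market equilibrium (private): 31.58 + 0.31q = 73.68 - 2.56q → q_m = 14.6690.
Social marginal cost = private MC + MEC = 34.40 + 0.69q.
Set SMC = demand: 34.40 + 0.69q = 73.68 - 2.56q → q* = 12.0862.
Gap = |14.6690 − 12.0862| = 2.5828.

2.58 units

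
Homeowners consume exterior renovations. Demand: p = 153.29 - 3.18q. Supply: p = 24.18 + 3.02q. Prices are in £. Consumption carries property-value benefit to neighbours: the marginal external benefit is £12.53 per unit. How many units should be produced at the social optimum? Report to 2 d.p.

q* = 22.85

Social marginal benefit = demand + MEB = 165.82 - 3.18q.
Set SMB = MC: 165.82 - 3.18q = 24.18 + 3.02q → q* = 22.8452.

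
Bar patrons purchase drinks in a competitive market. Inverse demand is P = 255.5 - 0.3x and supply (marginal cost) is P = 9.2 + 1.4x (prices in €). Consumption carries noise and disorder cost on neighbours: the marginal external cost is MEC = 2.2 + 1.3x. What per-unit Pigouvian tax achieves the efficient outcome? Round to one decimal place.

tax = €108.0 per unit

Social marginal benefit = demand − MEC = 253.3 - 1.6x.
Set SMB = MC: 253.3 - 1.6x = 9.2 + 1.4x → x* = 81.3667.
The Pigouvian tax equals MEC at x*: 2.2 + 1.3×81.3667 = 107.9767.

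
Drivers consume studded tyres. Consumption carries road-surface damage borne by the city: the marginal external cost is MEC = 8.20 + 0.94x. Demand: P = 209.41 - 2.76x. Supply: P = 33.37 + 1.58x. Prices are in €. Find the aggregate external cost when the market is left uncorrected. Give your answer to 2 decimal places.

€1105.90

Market equilibrium (private): 33.37 + 1.58x = 209.41 - 2.76x → x_m = 40.5622.
Total external cost = ∫₀^{x_m} (8.20 + 0.94x) dx = 8.20×40.5622 + ½×0.94×40.5622² = 1105.8973.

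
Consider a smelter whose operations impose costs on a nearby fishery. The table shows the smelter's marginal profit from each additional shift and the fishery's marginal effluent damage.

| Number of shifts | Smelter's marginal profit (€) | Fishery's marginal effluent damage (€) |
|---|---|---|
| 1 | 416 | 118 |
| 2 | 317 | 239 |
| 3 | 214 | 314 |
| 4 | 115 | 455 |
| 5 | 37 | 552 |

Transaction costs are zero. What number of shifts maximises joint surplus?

Bargaining reaches the level where marginal profit last exceeds marginal effluent damage.
That holds through level 2 (317 ≥ 239) but not at 3 (214 < 314).

2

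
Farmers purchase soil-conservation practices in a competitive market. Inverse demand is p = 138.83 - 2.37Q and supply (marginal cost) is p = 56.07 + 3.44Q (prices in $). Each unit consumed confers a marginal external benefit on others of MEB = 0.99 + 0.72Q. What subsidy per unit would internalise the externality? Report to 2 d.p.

subsidy = $12.84 per unit

Social marginal benefit = demand + MEB = 139.82 - 1.65Q.
Set SMB = MC: 139.82 - 1.65Q = 56.07 + 3.44Q → Q* = 16.4538.
The Pigouvian subsidy equals MEB at Q*: 0.99 + 0.72×16.4538 = 12.8367.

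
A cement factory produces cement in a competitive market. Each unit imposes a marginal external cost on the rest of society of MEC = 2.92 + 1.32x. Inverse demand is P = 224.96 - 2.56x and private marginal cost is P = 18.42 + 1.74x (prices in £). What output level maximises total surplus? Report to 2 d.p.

x* = 36.23

Social marginal cost = private MC + MEC = 21.34 + 3.06x.
Set SMC = demand: 21.34 + 3.06x = 224.96 - 2.56x → x* = 36.2313.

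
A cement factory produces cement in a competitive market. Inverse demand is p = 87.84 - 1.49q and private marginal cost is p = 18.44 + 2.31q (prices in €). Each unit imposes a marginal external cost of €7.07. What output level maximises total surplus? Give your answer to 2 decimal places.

q* = 16.40

Social marginal cost = private MC + MEC = 25.51 + 2.31q.
Set SMC = demand: 25.51 + 2.31q = 87.84 - 1.49q → q* = 16.4026.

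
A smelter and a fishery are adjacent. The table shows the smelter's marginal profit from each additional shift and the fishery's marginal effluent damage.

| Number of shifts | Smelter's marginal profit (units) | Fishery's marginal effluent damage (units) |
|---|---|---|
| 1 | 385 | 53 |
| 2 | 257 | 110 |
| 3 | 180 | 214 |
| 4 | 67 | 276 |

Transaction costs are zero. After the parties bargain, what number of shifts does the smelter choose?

Bargaining reaches the level where marginal profit last exceeds marginal effluent damage.
That holds through level 2 (257 ≥ 110) but not at 3 (180 < 214).

2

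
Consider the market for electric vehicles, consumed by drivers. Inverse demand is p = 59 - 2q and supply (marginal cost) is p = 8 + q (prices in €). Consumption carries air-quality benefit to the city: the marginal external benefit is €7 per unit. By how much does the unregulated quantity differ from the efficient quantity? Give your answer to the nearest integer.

Market equilibrium (private): 8 + q = 59 - 2q → q_m = 17.0000.
Social marginal benefit = demand + MEB = 66 - 2q.
Set SMB = MC: 66 - 2q = 8 + q → q* = 19.3333.
Gap = |17.0000 − 19.3333| = 2.3333.

2 units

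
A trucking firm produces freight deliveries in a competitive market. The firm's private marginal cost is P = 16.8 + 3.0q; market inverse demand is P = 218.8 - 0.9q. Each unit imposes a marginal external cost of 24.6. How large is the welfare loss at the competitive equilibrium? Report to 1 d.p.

DWL = 77.6

Market equilibrium (private): 16.8 + 3.0q = 218.8 - 0.9q → q_m = 51.7949.
Social marginal cost = private MC + MEC = 41.4 + 3.0q.
Set SMC = demand: 41.4 + 3.0q = 218.8 - 0.9q → q* = 45.4872.
The loss is the area between SMC and demand from q* to q_m; with linear curves that's a triangle of height MEC(q_m).
DWL = ½ × 6.3077 × 24.6000 = 77.5847.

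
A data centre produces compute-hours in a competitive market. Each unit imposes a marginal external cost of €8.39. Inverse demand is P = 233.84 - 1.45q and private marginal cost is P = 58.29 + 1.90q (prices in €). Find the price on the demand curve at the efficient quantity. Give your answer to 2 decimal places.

Social marginal cost = private MC + MEC = 66.68 + 1.90q.
Set SMC = demand: 66.68 + 1.90q = 233.84 - 1.45q → q* = 49.8985.
Consumer price on the demand curve at q*: 233.84 − 1.45×49.8985 = 161.4872.

P = €161.49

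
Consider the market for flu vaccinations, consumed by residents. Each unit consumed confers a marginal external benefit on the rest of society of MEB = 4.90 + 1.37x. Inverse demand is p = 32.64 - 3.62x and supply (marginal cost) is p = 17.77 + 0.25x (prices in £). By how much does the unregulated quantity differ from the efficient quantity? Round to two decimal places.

4.07 units

Market equilibrium (private): 17.77 + 0.25x = 32.64 - 3.62x → x_m = 3.8424.
Social marginal benefit = demand + MEB = 37.54 - 2.25x.
Set SMB = MC: 37.54 - 2.25x = 17.77 + 0.25x → x* = 7.9080.
Gap = |3.8424 − 7.9080| = 4.0656.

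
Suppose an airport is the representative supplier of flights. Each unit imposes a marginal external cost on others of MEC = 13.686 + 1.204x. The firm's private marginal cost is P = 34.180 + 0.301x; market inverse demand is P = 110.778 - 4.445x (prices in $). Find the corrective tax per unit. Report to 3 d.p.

tax = $26.416 per unit

Social marginal cost = private MC + MEC = 47.866 + 1.505x.
Set SMC = demand: 47.866 + 1.505x = 110.778 - 4.445x → x* = 10.5734.
The Pigouvian tax equals MEC at x*: 13.686 + 1.204×10.5734 = 26.4164.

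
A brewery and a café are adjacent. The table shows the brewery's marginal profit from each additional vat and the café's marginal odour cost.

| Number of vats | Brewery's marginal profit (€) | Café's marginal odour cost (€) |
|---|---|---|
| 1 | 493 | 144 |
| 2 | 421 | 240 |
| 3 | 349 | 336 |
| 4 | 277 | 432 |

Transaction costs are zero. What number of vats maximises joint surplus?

3

Bargaining reaches the level where marginal profit last exceeds marginal odour cost.
That holds through level 3 (349 ≥ 336) but not at 4 (277 < 432).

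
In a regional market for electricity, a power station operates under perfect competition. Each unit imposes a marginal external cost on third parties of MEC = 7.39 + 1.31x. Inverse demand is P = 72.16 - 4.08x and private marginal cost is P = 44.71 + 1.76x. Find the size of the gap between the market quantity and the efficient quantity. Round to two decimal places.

1.89 units

Market equilibrium (private): 44.71 + 1.76x = 72.16 - 4.08x → x_m = 4.7003.
Social marginal cost = private MC + MEC = 52.10 + 3.07x.
Set SMC = demand: 52.10 + 3.07x = 72.16 - 4.08x → x* = 2.8056.
Gap = |4.7003 − 2.8056| = 1.8947.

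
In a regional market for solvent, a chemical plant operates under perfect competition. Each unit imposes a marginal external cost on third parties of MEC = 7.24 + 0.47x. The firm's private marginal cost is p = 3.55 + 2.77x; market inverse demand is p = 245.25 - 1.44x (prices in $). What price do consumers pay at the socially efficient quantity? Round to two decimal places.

P = $173.11

Social marginal cost = private MC + MEC = 10.79 + 3.24x.
Set SMC = demand: 10.79 + 3.24x = 245.25 - 1.44x → x* = 50.0983.
Consumer price on the demand curve at x*: 245.25 − 1.44×50.0983 = 173.1084.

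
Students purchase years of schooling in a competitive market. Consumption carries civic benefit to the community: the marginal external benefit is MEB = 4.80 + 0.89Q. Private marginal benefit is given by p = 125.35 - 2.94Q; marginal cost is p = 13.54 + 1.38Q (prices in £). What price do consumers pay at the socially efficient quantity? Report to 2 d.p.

P = £25.40

Social marginal benefit = demand + MEB = 130.15 - 2.05Q.
Set SMB = MC: 130.15 - 2.05Q = 13.54 + 1.38Q → Q* = 33.9971.
Consumer price on the demand curve at Q*: 125.35 − 2.94×33.9971 = 25.3985.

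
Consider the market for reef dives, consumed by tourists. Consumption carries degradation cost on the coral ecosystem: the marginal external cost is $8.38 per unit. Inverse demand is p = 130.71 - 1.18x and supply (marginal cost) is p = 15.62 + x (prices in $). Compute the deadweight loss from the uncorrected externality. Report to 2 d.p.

DWL = $16.11

Market equilibrium (private): 15.62 + x = 130.71 - 1.18x → x_m = 52.7936.
Social marginal benefit = demand − MEC = 122.33 - 1.18x.
Set SMB = MC: 122.33 - 1.18x = 15.62 + x → x* = 48.9495.
The loss is the area between SMB and MC from x* to x_m; with linear curves that's a triangle of height MEC(x_m).
DWL = ½ × 3.8441 × 8.3800 = 16.1068.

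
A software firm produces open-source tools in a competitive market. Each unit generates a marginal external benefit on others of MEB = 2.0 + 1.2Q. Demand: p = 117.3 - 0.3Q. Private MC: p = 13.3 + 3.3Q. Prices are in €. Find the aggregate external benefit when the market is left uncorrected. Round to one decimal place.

€558.5

Market equilibrium (private): 13.3 + 3.3Q = 117.3 - 0.3Q → Q_m = 28.8889.
Total external benefit = ∫₀^{Q_m} (2.0 + 1.2Q) dQ = 2.0×28.8889 + ½×1.2×28.8889² = 558.5189.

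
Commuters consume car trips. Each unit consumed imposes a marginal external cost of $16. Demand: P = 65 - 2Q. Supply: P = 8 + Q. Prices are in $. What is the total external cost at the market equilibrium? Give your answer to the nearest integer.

$304

Market equilibrium (private): 8 + Q = 65 - 2Q → Q_m = 19.0000.
Total external cost = MEC × Q_m = 16 × 19.0000 = 304.0000.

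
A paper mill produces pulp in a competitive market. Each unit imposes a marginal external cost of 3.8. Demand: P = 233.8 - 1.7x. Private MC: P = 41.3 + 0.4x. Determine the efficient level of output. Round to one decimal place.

x* = 89.9

Social marginal cost = private MC + MEC = 45.1 + 0.4x.
Set SMC = demand: 45.1 + 0.4x = 233.8 - 1.7x → x* = 89.8571.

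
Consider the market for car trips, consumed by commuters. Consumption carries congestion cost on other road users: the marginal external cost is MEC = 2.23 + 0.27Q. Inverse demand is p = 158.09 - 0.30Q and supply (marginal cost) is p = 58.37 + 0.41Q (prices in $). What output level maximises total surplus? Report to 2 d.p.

Q* = 99.48

Social marginal benefit = demand − MEC = 155.86 - 0.57Q.
Set SMB = MC: 155.86 - 0.57Q = 58.37 + 0.41Q → Q* = 99.4796.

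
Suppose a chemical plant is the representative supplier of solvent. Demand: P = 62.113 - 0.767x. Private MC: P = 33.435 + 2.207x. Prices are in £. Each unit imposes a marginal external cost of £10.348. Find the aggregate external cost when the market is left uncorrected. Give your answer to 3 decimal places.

Market equilibrium (private): 33.435 + 2.207x = 62.113 - 0.767x → x_m = 9.6429.
Total external cost = MEC × x_m = 10.348 × 9.6429 = 99.7847.

£99.785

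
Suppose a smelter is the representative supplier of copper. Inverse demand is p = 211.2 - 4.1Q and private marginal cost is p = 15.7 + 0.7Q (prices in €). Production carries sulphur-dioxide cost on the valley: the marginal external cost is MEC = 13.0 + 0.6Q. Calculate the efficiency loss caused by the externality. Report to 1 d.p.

DWL = €129.8

Market equilibrium (private): 15.7 + 0.7Q = 211.2 - 4.1Q → Q_m = 40.7292.
Social marginal cost = private MC + MEC = 28.7 + 1.3Q.
Set SMC = demand: 28.7 + 1.3Q = 211.2 - 4.1Q → Q* = 33.7963.
Height of the DWL triangle at Q_m is SMC(Q_m) − demand(Q_m) = MEC(Q_m) = 37.4375.
DWL = ½ × 6.9329 × 37.4375 = 129.7752.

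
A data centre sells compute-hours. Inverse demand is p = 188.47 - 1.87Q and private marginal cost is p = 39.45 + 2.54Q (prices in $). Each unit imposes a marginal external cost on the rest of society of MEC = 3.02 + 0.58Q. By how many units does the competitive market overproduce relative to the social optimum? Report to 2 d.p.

4.53 units

Market equilibrium (private): 39.45 + 2.54Q = 188.47 - 1.87Q → Q_m = 33.7914.
Social marginal cost = private MC + MEC = 42.47 + 3.12Q.
Set SMC = demand: 42.47 + 3.12Q = 188.47 - 1.87Q → Q* = 29.2585.
Gap = |33.7914 − 29.2585| = 4.5329.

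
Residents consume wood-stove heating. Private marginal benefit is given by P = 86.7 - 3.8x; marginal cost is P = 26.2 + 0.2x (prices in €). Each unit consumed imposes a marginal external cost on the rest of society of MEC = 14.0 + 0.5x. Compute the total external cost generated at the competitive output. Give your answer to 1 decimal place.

€268.9

Market equilibrium (private): 26.2 + 0.2x = 86.7 - 3.8x → x_m = 15.1250.
Total external cost = ∫₀^{x_m} (14.0 + 0.5x) dx = 14.0×15.1250 + ½×0.5×15.1250² = 268.9414.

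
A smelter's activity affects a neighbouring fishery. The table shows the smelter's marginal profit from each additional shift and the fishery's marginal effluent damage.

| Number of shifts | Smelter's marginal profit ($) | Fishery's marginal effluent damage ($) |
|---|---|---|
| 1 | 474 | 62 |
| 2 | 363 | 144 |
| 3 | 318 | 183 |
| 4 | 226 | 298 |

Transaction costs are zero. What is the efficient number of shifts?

3

Bargaining reaches the level where marginal profit last exceeds marginal effluent damage.
That holds through level 3 (318 ≥ 183) but not at 4 (226 < 298).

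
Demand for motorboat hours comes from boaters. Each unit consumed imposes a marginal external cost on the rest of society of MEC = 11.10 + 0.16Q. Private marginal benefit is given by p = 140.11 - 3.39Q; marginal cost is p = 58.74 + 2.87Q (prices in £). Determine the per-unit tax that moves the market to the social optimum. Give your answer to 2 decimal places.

Social marginal benefit = demand − MEC = 129.01 - 3.55Q.
Set SMB = MC: 129.01 - 3.55Q = 58.74 + 2.87Q → Q* = 10.9455.
The Pigouvian tax equals MEC at Q*: 11.10 + 0.16×10.9455 = 12.8513.

tax = £12.85 per unit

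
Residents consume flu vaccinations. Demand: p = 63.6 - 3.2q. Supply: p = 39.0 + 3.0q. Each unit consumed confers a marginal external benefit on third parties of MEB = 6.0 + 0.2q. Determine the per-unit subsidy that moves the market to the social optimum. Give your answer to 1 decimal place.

Social marginal benefit = demand + MEB = 69.6 - 3.0q.
Set SMB = MC: 69.6 - 3.0q = 39.0 + 3.0q → q* = 5.1000.
The Pigouvian subsidy equals MEB at q*: 6.0 + 0.2×5.1000 = 7.0200.

subsidy = 7.0 per unit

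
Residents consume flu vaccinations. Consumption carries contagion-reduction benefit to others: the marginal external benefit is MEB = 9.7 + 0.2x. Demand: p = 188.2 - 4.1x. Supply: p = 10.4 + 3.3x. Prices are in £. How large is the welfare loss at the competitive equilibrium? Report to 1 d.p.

Market equilibrium (private): 10.4 + 3.3x = 188.2 - 4.1x → x_m = 24.0270.
Social marginal benefit = demand + MEB = 197.9 - 3.9x.
Set SMB = MC: 197.9 - 3.9x = 10.4 + 3.3x → x* = 26.0417.
The welfare-loss triangle has base |x_m − x*| and height MEB(x_m) (the vertical gap between SMB and MC is zero at x* and MEB at x_m).
DWL = ½ × 2.0147 × 14.5054 = 14.6120.

DWL = £14.6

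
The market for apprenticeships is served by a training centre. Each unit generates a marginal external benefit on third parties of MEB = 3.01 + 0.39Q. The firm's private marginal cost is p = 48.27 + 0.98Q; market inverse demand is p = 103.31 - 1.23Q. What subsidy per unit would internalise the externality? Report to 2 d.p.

Social marginal cost = private MC − MEB = 45.26 + 0.59Q.
Set SMC = demand: 45.26 + 0.59Q = 103.31 - 1.23Q → Q* = 31.8956.
The Pigouvian subsidy equals MEB at Q*: 3.01 + 0.39×31.8956 = 15.4493.

subsidy = 15.45 per unit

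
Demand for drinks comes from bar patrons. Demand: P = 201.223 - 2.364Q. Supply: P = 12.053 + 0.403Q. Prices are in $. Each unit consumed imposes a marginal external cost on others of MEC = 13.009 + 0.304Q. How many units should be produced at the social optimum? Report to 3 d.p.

Social marginal benefit = demand − MEC = 188.214 - 2.668Q.
Set SMB = MC: 188.214 - 2.668Q = 12.053 + 0.403Q → Q* = 57.3627.

Q* = 57.363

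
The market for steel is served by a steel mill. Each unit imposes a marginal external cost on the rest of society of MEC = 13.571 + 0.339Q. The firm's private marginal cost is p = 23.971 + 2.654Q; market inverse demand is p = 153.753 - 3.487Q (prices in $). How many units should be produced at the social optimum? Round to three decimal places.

Q* = 17.934

Social marginal cost = private MC + MEC = 37.542 + 2.993Q.
Set SMC = demand: 37.542 + 2.993Q = 153.753 - 3.487Q → Q* = 17.9338.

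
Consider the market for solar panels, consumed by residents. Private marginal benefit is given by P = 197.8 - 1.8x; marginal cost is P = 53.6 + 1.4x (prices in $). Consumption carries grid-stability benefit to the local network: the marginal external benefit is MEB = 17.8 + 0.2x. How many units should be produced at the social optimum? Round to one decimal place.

Social marginal benefit = demand + MEB = 215.6 - 1.6x.
Set SMB = MC: 215.6 - 1.6x = 53.6 + 1.4x → x* = 54.0000.

x* = 54.0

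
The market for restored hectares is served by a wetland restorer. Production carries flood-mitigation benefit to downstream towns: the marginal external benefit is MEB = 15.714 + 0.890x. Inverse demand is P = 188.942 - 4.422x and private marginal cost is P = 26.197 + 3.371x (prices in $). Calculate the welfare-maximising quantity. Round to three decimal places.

x* = 25.852

Social marginal cost = private MC − MEB = 10.483 + 2.481x.
Set SMC = demand: 10.483 + 2.481x = 188.942 - 4.422x → x* = 25.8524.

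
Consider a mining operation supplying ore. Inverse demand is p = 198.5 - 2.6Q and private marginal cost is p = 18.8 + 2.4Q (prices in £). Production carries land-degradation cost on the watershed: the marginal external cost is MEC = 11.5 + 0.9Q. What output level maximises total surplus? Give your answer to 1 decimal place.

Social marginal cost = private MC + MEC = 30.3 + 3.3Q.
Set SMC = demand: 30.3 + 3.3Q = 198.5 - 2.6Q → Q* = 28.5085.

Q* = 28.5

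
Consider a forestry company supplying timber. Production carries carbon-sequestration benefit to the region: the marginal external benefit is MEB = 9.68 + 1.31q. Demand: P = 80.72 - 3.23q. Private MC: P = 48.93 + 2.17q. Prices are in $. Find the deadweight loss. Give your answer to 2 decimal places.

DWL = $36.98

Market equilibrium (private): 48.93 + 2.17q = 80.72 - 3.23q → q_m = 5.8870.
Social marginal cost = private MC − MEB = 39.25 + 0.86q.
Set SMC = demand: 39.25 + 0.86q = 80.72 - 3.23q → q* = 10.1394.
Height of the DWL triangle at q_m is demand(q_m) − SMC(q_m) = MEB(q_m) = 17.3920.
DWL = ½ × 4.2524 × 17.3920 = 36.9789.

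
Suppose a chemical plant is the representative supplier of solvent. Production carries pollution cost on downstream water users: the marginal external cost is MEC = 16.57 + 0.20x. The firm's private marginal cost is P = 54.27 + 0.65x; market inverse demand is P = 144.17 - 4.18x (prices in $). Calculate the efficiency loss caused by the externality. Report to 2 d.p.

DWL = $40.93

Market equilibrium (private): 54.27 + 0.65x = 144.17 - 4.18x → x_m = 18.6128.
Social marginal cost = private MC + MEC = 70.84 + 0.85x.
Set SMC = demand: 70.84 + 0.85x = 144.17 - 4.18x → x* = 14.5785.
Between x* and x_m the wedge SMC − demand runs linearly from 0 to MEC(x_m), so the loss is a triangle.
DWL = ½ × 4.0343 × 20.2926 = 40.9332.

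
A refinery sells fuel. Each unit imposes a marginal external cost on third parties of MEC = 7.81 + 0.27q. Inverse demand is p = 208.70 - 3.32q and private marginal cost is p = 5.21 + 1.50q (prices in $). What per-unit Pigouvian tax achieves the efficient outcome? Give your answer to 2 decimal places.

Social marginal cost = private MC + MEC = 13.02 + 1.77q.
Set SMC = demand: 13.02 + 1.77q = 208.70 - 3.32q → q* = 38.4440.
The Pigouvian tax equals MEC at q*: 7.81 + 0.27×38.4440 = 18.1899.

tax = $18.19 per unit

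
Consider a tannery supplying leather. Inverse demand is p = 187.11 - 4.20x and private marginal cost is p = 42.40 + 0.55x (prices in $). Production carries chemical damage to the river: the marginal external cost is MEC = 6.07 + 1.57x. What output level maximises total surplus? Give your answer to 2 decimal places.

Social marginal cost = private MC + MEC = 48.47 + 2.12x.
Set SMC = demand: 48.47 + 2.12x = 187.11 - 4.20x → x* = 21.9367.

x* = 21.94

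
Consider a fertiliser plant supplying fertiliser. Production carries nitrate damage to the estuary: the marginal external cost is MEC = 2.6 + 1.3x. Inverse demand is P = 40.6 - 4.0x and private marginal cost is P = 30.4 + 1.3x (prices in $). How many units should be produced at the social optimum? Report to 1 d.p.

x* = 1.2

Social marginal cost = private MC + MEC = 33.0 + 2.6x.
Set SMC = demand: 33.0 + 2.6x = 40.6 - 4.0x → x* = 1.1515.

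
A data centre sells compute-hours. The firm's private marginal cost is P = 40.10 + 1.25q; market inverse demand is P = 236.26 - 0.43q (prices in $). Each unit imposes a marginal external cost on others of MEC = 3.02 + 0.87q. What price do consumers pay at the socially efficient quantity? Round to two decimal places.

Social marginal cost = private MC + MEC = 43.12 + 2.12q.
Set SMC = demand: 43.12 + 2.12q = 236.26 - 0.43q → q* = 75.7412.
Consumer price on the demand curve at q*: 236.26 − 0.43×75.7412 = 203.6913.

P = $203.69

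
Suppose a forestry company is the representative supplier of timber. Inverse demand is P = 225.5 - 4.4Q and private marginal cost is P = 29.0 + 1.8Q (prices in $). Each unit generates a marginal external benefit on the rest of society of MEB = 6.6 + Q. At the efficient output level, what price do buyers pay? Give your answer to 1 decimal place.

Social marginal cost = private MC − MEB = 22.4 + 0.8Q.
Set SMC = demand: 22.4 + 0.8Q = 225.5 - 4.4Q → Q* = 39.0577.
Consumer price on the demand curve at Q*: 225.5 − 4.4×39.0577 = 53.6461.

P = $53.6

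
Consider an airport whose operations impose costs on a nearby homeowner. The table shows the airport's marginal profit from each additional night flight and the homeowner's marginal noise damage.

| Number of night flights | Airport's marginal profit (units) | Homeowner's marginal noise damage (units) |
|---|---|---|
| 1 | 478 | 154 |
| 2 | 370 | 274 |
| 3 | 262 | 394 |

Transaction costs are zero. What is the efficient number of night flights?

Bargaining reaches the level where marginal profit last exceeds marginal noise damage.
That holds through level 2 (370 ≥ 274) but not at 3 (262 < 394).

2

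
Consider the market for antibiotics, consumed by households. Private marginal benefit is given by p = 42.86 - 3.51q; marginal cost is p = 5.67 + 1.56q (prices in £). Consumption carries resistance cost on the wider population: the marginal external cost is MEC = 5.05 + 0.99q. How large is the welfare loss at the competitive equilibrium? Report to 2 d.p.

Market equilibrium (private): 5.67 + 1.56q = 42.86 - 3.51q → q_m = 7.3353.
Social marginal benefit = demand − MEC = 37.81 - 4.50q.
Set SMB = MC: 37.81 - 4.50q = 5.67 + 1.56q → q* = 5.3036.
Height of the DWL triangle at q_m is MC(q_m) − SMB(q_m) = MEC(q_m) = 12.3120.
DWL = ½ × 2.0317 × 12.3120 = 12.5071.

DWL = £12.51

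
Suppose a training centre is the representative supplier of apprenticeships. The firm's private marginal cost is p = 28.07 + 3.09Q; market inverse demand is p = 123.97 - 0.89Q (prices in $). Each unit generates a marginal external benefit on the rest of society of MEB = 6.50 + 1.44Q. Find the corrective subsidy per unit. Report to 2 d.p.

subsidy = $64.55 per unit

Social marginal cost = private MC − MEB = 21.57 + 1.65Q.
Set SMC = demand: 21.57 + 1.65Q = 123.97 - 0.89Q → Q* = 40.3150.
The Pigouvian subsidy equals MEB at Q*: 6.50 + 1.44×40.3150 = 64.5536.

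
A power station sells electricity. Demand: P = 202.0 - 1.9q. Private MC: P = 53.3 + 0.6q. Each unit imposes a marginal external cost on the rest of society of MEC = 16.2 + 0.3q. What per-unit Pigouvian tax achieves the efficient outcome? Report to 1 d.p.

Social marginal cost = private MC + MEC = 69.5 + 0.9q.
Set SMC = demand: 69.5 + 0.9q = 202.0 - 1.9q → q* = 47.3214.
The Pigouvian tax equals MEC at q*: 16.2 + 0.3×47.3214 = 30.3964.

tax = 30.4 per unit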